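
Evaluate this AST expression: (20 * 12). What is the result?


Expression: (20 * 12)
Evaluating step by step:
  20 * 12 = 240
Result: 240

240


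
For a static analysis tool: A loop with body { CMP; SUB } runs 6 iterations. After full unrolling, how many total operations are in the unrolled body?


Loop body operations: CMP, SUB (2 ops per iteration)
Unrolling 6 iterations:
  Iteration 1: CMP, SUB (2 ops)
  Iteration 2: CMP, SUB (2 ops)
  Iteration 3: CMP, SUB (2 ops)
  Iteration 4: CMP, SUB (2 ops)
  Iteration 5: CMP, SUB (2 ops)
  Iteration 6: CMP, SUB (2 ops)
Total: 6 iterations * 2 ops/iter = 12 operations

12


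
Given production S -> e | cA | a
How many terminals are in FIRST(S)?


Production: S -> e | cA | a
Examining each alternative for leading terminals:
  S -> e : first terminal = 'e'
  S -> cA : first terminal = 'c'
  S -> a : first terminal = 'a'
FIRST(S) = {a, c, e}
Count: 3

3


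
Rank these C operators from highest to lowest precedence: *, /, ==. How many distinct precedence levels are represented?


Looking up precedence for each operator:
  * -> precedence 6
  / -> precedence 6
  == -> precedence 3
Sorted highest to lowest: *, /, ==
Distinct precedence values: [6, 3]
Number of distinct levels: 2

2


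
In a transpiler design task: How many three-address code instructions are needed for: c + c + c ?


Expression: c + c + c
Generating three-address code (respecting * over +/- precedence):
  Instruction 1: t1 = c + c
  Instruction 2: t2 = t1 + c
Total instructions: 2

2


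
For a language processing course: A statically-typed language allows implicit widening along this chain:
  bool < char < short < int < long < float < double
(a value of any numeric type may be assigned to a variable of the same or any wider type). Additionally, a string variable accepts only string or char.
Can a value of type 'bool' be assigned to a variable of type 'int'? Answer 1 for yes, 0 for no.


Target variable type: int
Source value type: bool
Numeric ranks: bool=0, int=3
Widening allowed iff rank(source) <= rank(target): 0 <= 3? Yes
Result: 1

1


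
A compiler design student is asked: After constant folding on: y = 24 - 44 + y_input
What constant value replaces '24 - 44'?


Identifying constant sub-expression:
  Original: y = 24 - 44 + y_input
  24 and 44 are both compile-time constants
  Evaluating: 24 - 44 = -20
  After folding: y = -20 + y_input

-20


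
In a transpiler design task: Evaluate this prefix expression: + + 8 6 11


Parsing prefix expression: + + 8 6 11
Step 1: Innermost operation '+ 8 6'
  8 + 6 = 14
Step 2: Outer operation '+ [14] 11'
  14 + 11 = 25

25


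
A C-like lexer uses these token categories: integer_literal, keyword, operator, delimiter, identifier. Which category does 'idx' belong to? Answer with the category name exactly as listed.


Token: 'idx'
Checking categories:
  identifier: YES
  integer_literal: no
  operator: no
  keyword: no
  delimiter: no
Category: identifier

identifier


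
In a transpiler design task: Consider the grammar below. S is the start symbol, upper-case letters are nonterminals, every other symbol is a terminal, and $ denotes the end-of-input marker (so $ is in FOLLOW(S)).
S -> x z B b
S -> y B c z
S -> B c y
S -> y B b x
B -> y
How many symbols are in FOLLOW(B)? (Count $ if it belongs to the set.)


S is the start symbol and does not occur in any rule body, so FOLLOW(S) = {$}.
Examining every occurrence of B in a rule body:
  S -> x z B b : B is followed by terminal 'b' -> add 'b'
  S -> y B c z : B is followed by terminal 'c' -> add 'c'
  S -> B c y : B is followed by terminal 'c' -> add 'c' (already in the set)
  S -> y B b x : B is followed by terminal 'b' -> add 'b' (already in the set)
  B -> y : B does not occur in the body -> contributes nothing
FOLLOW(B) = {b, c}
Count: 2

2


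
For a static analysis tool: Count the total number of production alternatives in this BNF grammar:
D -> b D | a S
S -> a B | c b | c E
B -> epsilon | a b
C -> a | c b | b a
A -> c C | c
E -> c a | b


Counting alternatives per rule:
  D: 2 alternative(s)
  S: 3 alternative(s)
  B: 2 alternative(s)
  C: 3 alternative(s)
  A: 2 alternative(s)
  E: 2 alternative(s)
Sum: 2 + 3 + 2 + 3 + 2 + 2 = 14

14


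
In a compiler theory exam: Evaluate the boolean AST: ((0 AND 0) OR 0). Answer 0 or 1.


Step 1: Evaluate inner node
  0 AND 0 = 0
Step 2: Evaluate root node
  0 OR 0 = 0

0


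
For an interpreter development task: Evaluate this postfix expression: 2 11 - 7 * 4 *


Processing tokens left to right:
Push 2, Push 11
Pop 2 and 11, compute 2 - 11 = -9, push -9
Push 7
Pop -9 and 7, compute -9 * 7 = -63, push -63
Push 4
Pop -63 and 4, compute -63 * 4 = -252, push -252
Stack result: -252

-252


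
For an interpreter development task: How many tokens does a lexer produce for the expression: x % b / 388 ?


Scanning 'x % b / 388'
Token 1: 'x' -> identifier
Token 2: '%' -> operator
Token 3: 'b' -> identifier
Token 4: '/' -> operator
Token 5: '388' -> integer_literal
Total tokens: 5

5


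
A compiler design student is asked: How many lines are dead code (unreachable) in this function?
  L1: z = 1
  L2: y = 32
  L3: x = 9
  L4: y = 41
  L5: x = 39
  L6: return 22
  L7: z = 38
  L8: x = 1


Analyzing control flow:
  L1: reachable (before return)
  L2: reachable (before return)
  L3: reachable (before return)
  L4: reachable (before return)
  L5: reachable (before return)
  L6: reachable (return statement)
  L7: DEAD (after return at L6)
  L8: DEAD (after return at L6)
Return at L6, total lines = 8
Dead lines: L7 through L8
Count: 2

2


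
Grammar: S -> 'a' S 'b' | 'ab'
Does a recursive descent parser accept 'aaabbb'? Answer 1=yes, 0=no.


Grammar accepts strings of the form a^n b^n (n >= 1)
Word: 'aaabbb'
Counting: 3 a's and 3 b's
Check: 3 == 3? Yes
Derivation (S -> aSb applied 2 time(s), then S -> ab): S => aSb => aaSbb => aaabbb
Accepted

1


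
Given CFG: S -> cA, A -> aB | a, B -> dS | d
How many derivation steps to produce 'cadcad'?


Grammar: S -> cA, A -> aB | a, B -> dS | d
Deriving 'cadcad':
Step 1: S -> cA => cA
Step 2: A -> aB => caB
Step 3: B -> dS => cadS
Step 4: S -> cA => cadcA
Step 5: A -> aB => cadcaB
Step 6: B -> d => cadcad
Total derivation steps: 6

6


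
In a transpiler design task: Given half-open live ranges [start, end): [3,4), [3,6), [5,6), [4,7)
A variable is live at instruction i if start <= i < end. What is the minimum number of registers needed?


Live ranges:
  Var0: [3, 4)
  Var1: [3, 6)
  Var2: [5, 6)
  Var3: [4, 7)
Sweep-line events (position, delta, active):
  pos=3 start -> active=1
  pos=3 start -> active=2
  pos=4 end -> active=1
  pos=4 start -> active=2
  pos=5 start -> active=3
  pos=6 end -> active=2
  pos=6 end -> active=1
  pos=7 end -> active=0
Maximum simultaneous active: 3
Minimum registers needed: 3

3


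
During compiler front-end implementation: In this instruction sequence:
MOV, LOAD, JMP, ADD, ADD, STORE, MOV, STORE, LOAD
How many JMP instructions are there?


Scanning instruction sequence for JMP:
  Position 1: MOV
  Position 2: LOAD
  Position 3: JMP <- MATCH
  Position 4: ADD
  Position 5: ADD
  Position 6: STORE
  Position 7: MOV
  Position 8: STORE
  Position 9: LOAD
Matches at positions: [3]
Total JMP count: 1

1


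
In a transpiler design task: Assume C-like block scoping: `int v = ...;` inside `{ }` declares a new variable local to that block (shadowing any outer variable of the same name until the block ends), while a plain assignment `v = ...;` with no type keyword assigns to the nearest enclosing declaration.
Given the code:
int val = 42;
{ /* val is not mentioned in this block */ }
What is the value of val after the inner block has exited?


Analyzing scoping rules:
Outer scope: declares val = 42
Inner block: val is neither redeclared nor assigned -> unchanged
After the block -> 42
Result: 42

42


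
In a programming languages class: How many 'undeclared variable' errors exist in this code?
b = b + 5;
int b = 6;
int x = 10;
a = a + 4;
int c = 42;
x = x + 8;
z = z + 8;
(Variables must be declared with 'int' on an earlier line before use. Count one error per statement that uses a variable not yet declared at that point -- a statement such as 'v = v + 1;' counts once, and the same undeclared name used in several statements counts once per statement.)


Scanning code line by line:
  Line 1: use 'b' -> ERROR (undeclared)
  Line 2: declare 'b' -> declared = ['b']
  Line 3: declare 'x' -> declared = ['b', 'x']
  Line 4: use 'a' -> ERROR (undeclared)
  Line 5: declare 'c' -> declared = ['b', 'c', 'x']
  Line 6: use 'x' -> OK (declared)
  Line 7: use 'z' -> ERROR (undeclared)
Total undeclared variable errors: 3

3


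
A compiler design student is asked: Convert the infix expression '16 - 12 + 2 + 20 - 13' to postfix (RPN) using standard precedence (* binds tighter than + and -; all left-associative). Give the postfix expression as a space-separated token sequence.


Applying the shunting-yard algorithm:
  Operand 16 -> output
  Push '-' onto operator stack -> op-stack: [-]
  Operand 12 -> output
  See '+' (prec 1); top '-' (prec 1) >= it -> pop '-' to output
  Push '+' onto operator stack -> op-stack: [+]
  Operand 2 -> output
  See '+' (prec 1); top '+' (prec 1) >= it -> pop '+' to output
  Push '+' onto operator stack -> op-stack: [+]
  Operand 20 -> output
  See '-' (prec 1); top '+' (prec 1) >= it -> pop '+' to output
  Push '-' onto operator stack -> op-stack: [-]
  Operand 13 -> output
  End of input: pop '-' to output
Postfix result: 16 12 - 2 + 20 + 13 -

16 12 - 2 + 20 + 13 -


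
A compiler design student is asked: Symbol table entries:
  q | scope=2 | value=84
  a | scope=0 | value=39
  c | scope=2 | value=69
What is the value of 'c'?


Searching symbol table for 'c':
  q | scope=2 | value=84
  a | scope=0 | value=39
  c | scope=2 | value=69 <- MATCH
Found 'c' at scope 2 with value 69

69


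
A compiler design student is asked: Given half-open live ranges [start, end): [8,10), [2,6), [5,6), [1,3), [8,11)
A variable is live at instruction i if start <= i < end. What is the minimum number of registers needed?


Live ranges:
  Var0: [8, 10)
  Var1: [2, 6)
  Var2: [5, 6)
  Var3: [1, 3)
  Var4: [8, 11)
Sweep-line events (position, delta, active):
  pos=1 start -> active=1
  pos=2 start -> active=2
  pos=3 end -> active=1
  pos=5 start -> active=2
  pos=6 end -> active=1
  pos=6 end -> active=0
  pos=8 start -> active=1
  pos=8 start -> active=2
  pos=10 end -> active=1
  pos=11 end -> active=0
Maximum simultaneous active: 2
Minimum registers needed: 2

2


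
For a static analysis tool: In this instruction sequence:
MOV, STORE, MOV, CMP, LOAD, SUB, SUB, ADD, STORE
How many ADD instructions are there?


Scanning instruction sequence for ADD:
  Position 1: MOV
  Position 2: STORE
  Position 3: MOV
  Position 4: CMP
  Position 5: LOAD
  Position 6: SUB
  Position 7: SUB
  Position 8: ADD <- MATCH
  Position 9: STORE
Matches at positions: [8]
Total ADD count: 1

1


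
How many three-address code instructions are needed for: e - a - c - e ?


Expression: e - a - c - e
Generating three-address code (respecting * over +/- precedence):
  Instruction 1: t1 = e - a
  Instruction 2: t2 = t1 - c
  Instruction 3: t3 = t2 - e
Total instructions: 3

3


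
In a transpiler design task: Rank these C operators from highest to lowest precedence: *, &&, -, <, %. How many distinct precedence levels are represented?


Looking up precedence for each operator:
  * -> precedence 6
  && -> precedence 2
  - -> precedence 5
  < -> precedence 4
  % -> precedence 6
Sorted highest to lowest: *, %, -, <, &&
Distinct precedence values: [6, 5, 4, 2]
Number of distinct levels: 4

4


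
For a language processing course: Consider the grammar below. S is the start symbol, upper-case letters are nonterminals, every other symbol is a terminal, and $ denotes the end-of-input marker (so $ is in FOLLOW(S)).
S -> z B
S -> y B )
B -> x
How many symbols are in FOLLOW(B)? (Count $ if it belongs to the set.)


S is the start symbol and does not occur in any rule body, so FOLLOW(S) = {$}.
Examining every occurrence of B in a rule body:
  S -> z B : B is at the right end -> add FOLLOW(S) = {$}
  S -> y B ) : B is followed by terminal ')' -> add ')'
  B -> x : B does not occur in the body -> contributes nothing
FOLLOW(B) = {), $}
Count: 2

2


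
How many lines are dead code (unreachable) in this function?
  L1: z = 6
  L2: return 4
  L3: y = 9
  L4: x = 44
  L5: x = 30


Analyzing control flow:
  L1: reachable (before return)
  L2: reachable (return statement)
  L3: DEAD (after return at L2)
  L4: DEAD (after return at L2)
  L5: DEAD (after return at L2)
Return at L2, total lines = 5
Dead lines: L3 through L5
Count: 3

3


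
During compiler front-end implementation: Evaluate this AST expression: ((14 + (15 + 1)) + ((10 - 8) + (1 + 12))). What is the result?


Expression: ((14 + (15 + 1)) + ((10 - 8) + (1 + 12)))
Evaluating step by step:
  15 + 1 = 16
  14 + 16 = 30
  10 - 8 = 2
  1 + 12 = 13
  2 + 13 = 15
  30 + 15 = 45
Result: 45

45


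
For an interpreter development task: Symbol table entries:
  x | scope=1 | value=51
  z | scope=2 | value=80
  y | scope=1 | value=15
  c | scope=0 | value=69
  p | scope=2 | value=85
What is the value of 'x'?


Searching symbol table for 'x':
  x | scope=1 | value=51 <- MATCH
  z | scope=2 | value=80
  y | scope=1 | value=15
  c | scope=0 | value=69
  p | scope=2 | value=85
Found 'x' at scope 1 with value 51

51


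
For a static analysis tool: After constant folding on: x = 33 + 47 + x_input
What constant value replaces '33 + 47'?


Identifying constant sub-expression:
  Original: x = 33 + 47 + x_input
  33 and 47 are both compile-time constants
  Evaluating: 33 + 47 = 80
  After folding: x = 80 + x_input

80


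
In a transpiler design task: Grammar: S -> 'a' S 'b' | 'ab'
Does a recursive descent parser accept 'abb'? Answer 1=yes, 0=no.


Grammar accepts strings of the form a^n b^n (n >= 1)
Word: 'abb'
Counting: 1 a's and 2 b's
Check: 1 == 2? No
Mismatch: a-count != b-count
Rejected

0


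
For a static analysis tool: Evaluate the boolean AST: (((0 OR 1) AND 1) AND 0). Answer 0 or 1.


Step 1: Evaluate inner node
  0 OR 1 = 1
Step 2: Evaluate next node
  1 AND 1 = 1
Step 3: Evaluate root node
  1 AND 0 = 0

0


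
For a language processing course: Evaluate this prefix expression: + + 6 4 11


Parsing prefix expression: + + 6 4 11
Step 1: Innermost operation '+ 6 4'
  6 + 4 = 10
Step 2: Outer operation '+ [10] 11'
  10 + 11 = 21

21


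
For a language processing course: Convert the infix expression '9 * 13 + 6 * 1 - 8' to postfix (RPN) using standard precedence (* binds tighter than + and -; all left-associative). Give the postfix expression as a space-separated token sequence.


Applying the shunting-yard algorithm:
  Operand 9 -> output
  Push '*' onto operator stack -> op-stack: [*]
  Operand 13 -> output
  See '+' (prec 1); top '*' (prec 2) >= it -> pop '*' to output
  Push '+' onto operator stack -> op-stack: [+]
  Operand 6 -> output
  Push '*' onto operator stack -> op-stack: [+, *]
  Operand 1 -> output
  See '-' (prec 1); top '*' (prec 2) >= it -> pop '*' to output
  See '-' (prec 1); top '+' (prec 1) >= it -> pop '+' to output
  Push '-' onto operator stack -> op-stack: [-]
  Operand 8 -> output
  End of input: pop '-' to output
Postfix result: 9 13 * 6 1 * + 8 -

9 13 * 6 1 * + 8 -


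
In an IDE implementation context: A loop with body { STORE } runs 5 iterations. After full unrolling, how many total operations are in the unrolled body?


Loop body operations: STORE (1 op per iteration)
Unrolling 5 iterations:
  Iteration 1: STORE (1 ops)
  Iteration 2: STORE (1 ops)
  Iteration 3: STORE (1 ops)
  Iteration 4: STORE (1 ops)
  Iteration 5: STORE (1 ops)
Total: 5 iterations * 1 ops/iter = 5 operations

5


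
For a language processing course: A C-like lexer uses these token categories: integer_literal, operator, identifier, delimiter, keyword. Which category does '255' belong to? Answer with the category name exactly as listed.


Token: '255'
Checking categories:
  identifier: no
  integer_literal: YES
  operator: no
  keyword: no
  delimiter: no
Category: integer_literal

integer_literal


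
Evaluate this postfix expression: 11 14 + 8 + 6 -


Processing tokens left to right:
Push 11, Push 14
Pop 11 and 14, compute 11 + 14 = 25, push 25
Push 8
Pop 25 and 8, compute 25 + 8 = 33, push 33
Push 6
Pop 33 and 6, compute 33 - 6 = 27, push 27
Stack result: 27

27


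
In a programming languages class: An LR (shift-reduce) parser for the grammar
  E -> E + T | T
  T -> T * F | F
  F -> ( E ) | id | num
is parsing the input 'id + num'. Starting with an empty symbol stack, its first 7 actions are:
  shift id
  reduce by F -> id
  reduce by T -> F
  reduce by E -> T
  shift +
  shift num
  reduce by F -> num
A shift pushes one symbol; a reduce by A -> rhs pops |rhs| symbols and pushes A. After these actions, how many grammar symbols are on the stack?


Tracking the symbol stack through each action:
  Action 1: shift 'id' : push -> stack = [id] (size 1)
  Action 2: reduce by F -> id : pop 1, push F -> stack = [F] (size 1)
  Action 3: reduce by T -> F : pop 1, push T -> stack = [T] (size 1)
  Action 4: reduce by E -> T : pop 1, push E -> stack = [E] (size 1)
  Action 5: shift '+' : push -> stack = [E, +] (size 2)
  Action 6: shift 'num' : push -> stack = [E, +, num] (size 3)
  Action 7: reduce by F -> num : pop 1, push F -> stack = [E, +, F] (size 3)
Final stack size: 3

3


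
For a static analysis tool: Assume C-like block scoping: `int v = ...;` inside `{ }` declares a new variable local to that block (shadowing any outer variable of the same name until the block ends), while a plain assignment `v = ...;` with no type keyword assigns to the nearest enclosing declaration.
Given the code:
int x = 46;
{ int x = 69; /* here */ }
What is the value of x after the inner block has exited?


Analyzing scoping rules:
Outer scope: declares x = 46
Inner block: 'int x = 69;' declares a NEW x that shadows the outer one
When the block exits the inner x goes out of scope; the outer x was never modified -> 46
Result: 46

46


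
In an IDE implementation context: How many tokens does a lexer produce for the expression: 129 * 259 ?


Scanning '129 * 259'
Token 1: '129' -> integer_literal
Token 2: '*' -> operator
Token 3: '259' -> integer_literal
Total tokens: 3

3


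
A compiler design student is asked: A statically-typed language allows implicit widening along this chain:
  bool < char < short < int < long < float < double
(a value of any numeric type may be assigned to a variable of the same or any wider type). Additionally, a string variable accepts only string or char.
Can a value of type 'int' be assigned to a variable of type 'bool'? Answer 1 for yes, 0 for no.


Target variable type: bool
Source value type: int
Numeric ranks: int=3, bool=0
Widening allowed iff rank(source) <= rank(target): 3 <= 0? No
Result: 0

0


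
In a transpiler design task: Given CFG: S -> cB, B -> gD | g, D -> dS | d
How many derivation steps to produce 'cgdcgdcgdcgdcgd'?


Grammar: S -> cB, B -> gD | g, D -> dS | d
Deriving 'cgdcgdcgdcgdcgd':
Step 1: S -> cB => cB
Step 2: B -> gD => cgD
Step 3: D -> dS => cgdS
Step 4: S -> cB => cgdcB
Step 5: B -> gD => cgdcgD
Step 6: D -> dS => cgdcgdS
Step 7: S -> cB => cgdcgdcB
Step 8: B -> gD => cgdcgdcgD
Step 9: D -> dS => cgdcgdcgdS
Step 10: S -> cB => cgdcgdcgdcB
Step 11: B -> gD => cgdcgdcgdcgD
Step 12: D -> dS => cgdcgdcgdcgdS
Step 13: S -> cB => cgdcgdcgdcgdcB
Step 14: B -> gD => cgdcgdcgdcgdcgD
Step 15: D -> d => cgdcgdcgdcgdcgd
Total derivation steps: 15

15


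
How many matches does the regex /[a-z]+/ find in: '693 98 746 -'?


Pattern: /[a-z]+/ (identifiers)
Input: '693 98 746 -'
Scanning for matches:
Total matches: 0

0


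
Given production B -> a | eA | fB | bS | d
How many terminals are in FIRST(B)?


Production: B -> a | eA | fB | bS | d
Examining each alternative for leading terminals:
  B -> a : first terminal = 'a'
  B -> eA : first terminal = 'e'
  B -> fB : first terminal = 'f'
  B -> bS : first terminal = 'b'
  B -> d : first terminal = 'd'
FIRST(B) = {a, b, d, e, f}
Count: 5

5


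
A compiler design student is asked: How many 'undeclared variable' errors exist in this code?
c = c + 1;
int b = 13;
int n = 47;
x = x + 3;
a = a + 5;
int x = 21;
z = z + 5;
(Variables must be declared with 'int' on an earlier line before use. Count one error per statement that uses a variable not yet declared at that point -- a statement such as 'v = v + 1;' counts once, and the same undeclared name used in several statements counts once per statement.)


Scanning code line by line:
  Line 1: use 'c' -> ERROR (undeclared)
  Line 2: declare 'b' -> declared = ['b']
  Line 3: declare 'n' -> declared = ['b', 'n']
  Line 4: use 'x' -> ERROR (undeclared)
  Line 5: use 'a' -> ERROR (undeclared)
  Line 6: declare 'x' -> declared = ['b', 'n', 'x']
  Line 7: use 'z' -> ERROR (undeclared)
Total undeclared variable errors: 4

4


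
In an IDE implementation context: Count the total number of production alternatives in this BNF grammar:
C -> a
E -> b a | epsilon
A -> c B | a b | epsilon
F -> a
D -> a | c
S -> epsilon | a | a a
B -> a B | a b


Counting alternatives per rule:
  C: 1 alternative(s)
  E: 2 alternative(s)
  A: 3 alternative(s)
  F: 1 alternative(s)
  D: 2 alternative(s)
  S: 3 alternative(s)
  B: 2 alternative(s)
Sum: 1 + 2 + 3 + 1 + 2 + 3 + 2 = 14

14


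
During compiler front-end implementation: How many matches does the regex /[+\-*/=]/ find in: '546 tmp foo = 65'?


Pattern: /[+\-*/=]/ (operators)
Input: '546 tmp foo = 65'
Scanning for matches:
  Match 1: '='
Total matches: 1

1


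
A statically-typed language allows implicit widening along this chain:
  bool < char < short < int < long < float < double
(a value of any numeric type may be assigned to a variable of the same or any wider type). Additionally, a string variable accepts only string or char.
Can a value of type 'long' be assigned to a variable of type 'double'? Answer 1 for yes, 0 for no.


Target variable type: double
Source value type: long
Numeric ranks: long=4, double=6
Widening allowed iff rank(source) <= rank(target): 4 <= 6? Yes
Result: 1

1


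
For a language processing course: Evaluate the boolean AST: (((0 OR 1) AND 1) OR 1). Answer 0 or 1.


Step 1: Evaluate inner node
  0 OR 1 = 1
Step 2: Evaluate next node
  1 AND 1 = 1
Step 3: Evaluate root node
  1 OR 1 = 1

1


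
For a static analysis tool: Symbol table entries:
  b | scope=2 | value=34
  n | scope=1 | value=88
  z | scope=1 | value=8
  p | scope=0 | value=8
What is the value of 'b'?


Searching symbol table for 'b':
  b | scope=2 | value=34 <- MATCH
  n | scope=1 | value=88
  z | scope=1 | value=8
  p | scope=0 | value=8
Found 'b' at scope 2 with value 34

34


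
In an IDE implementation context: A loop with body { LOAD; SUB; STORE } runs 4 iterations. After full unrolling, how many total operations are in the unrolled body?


Loop body operations: LOAD, SUB, STORE (3 ops per iteration)
Unrolling 4 iterations:
  Iteration 1: LOAD, SUB, STORE (3 ops)
  Iteration 2: LOAD, SUB, STORE (3 ops)
  Iteration 3: LOAD, SUB, STORE (3 ops)
  Iteration 4: LOAD, SUB, STORE (3 ops)
Total: 4 iterations * 3 ops/iter = 12 operations

12


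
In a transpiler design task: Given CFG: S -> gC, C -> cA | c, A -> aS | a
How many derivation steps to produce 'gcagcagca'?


Grammar: S -> gC, C -> cA | c, A -> aS | a
Deriving 'gcagcagca':
Step 1: S -> gC => gC
Step 2: C -> cA => gcA
Step 3: A -> aS => gcaS
Step 4: S -> gC => gcagC
Step 5: C -> cA => gcagcA
Step 6: A -> aS => gcagcaS
Step 7: S -> gC => gcagcagC
Step 8: C -> cA => gcagcagcA
Step 9: A -> a => gcagcagca
Total derivation steps: 9

9


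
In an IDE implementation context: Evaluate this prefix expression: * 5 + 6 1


Parsing prefix expression: * 5 + 6 1
Step 1: Innermost operation '+ 6 1'
  6 + 1 = 7
Step 2: Outer operation '* 5 [7]'
  5 * 7 = 35

35


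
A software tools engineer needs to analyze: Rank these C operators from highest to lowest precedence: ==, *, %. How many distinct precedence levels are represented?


Looking up precedence for each operator:
  == -> precedence 3
  * -> precedence 6
  % -> precedence 6
Sorted highest to lowest: *, %, ==
Distinct precedence values: [6, 3]
Number of distinct levels: 2

2


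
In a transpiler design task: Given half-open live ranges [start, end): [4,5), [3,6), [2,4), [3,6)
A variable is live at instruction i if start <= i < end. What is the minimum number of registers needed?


Live ranges:
  Var0: [4, 5)
  Var1: [3, 6)
  Var2: [2, 4)
  Var3: [3, 6)
Sweep-line events (position, delta, active):
  pos=2 start -> active=1
  pos=3 start -> active=2
  pos=3 start -> active=3
  pos=4 end -> active=2
  pos=4 start -> active=3
  pos=5 end -> active=2
  pos=6 end -> active=1
  pos=6 end -> active=0
Maximum simultaneous active: 3
Minimum registers needed: 3

3


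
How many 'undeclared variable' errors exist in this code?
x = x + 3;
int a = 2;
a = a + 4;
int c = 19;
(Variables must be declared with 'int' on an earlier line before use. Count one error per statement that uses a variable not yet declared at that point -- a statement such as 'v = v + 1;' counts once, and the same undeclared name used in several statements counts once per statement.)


Scanning code line by line:
  Line 1: use 'x' -> ERROR (undeclared)
  Line 2: declare 'a' -> declared = ['a']
  Line 3: use 'a' -> OK (declared)
  Line 4: declare 'c' -> declared = ['a', 'c']
Total undeclared variable errors: 1

1


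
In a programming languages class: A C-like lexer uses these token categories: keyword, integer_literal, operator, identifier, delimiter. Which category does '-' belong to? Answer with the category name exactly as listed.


Token: '-'
Checking categories:
  identifier: no
  integer_literal: no
  operator: YES
  keyword: no
  delimiter: no
Category: operator

operator


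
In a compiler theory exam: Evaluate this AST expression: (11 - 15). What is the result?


Expression: (11 - 15)
Evaluating step by step:
  11 - 15 = -4
Result: -4

-4


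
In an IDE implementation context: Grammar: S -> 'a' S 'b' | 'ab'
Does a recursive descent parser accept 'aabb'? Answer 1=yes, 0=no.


Grammar accepts strings of the form a^n b^n (n >= 1)
Word: 'aabb'
Counting: 2 a's and 2 b's
Check: 2 == 2? Yes
Derivation (S -> aSb applied 1 time(s), then S -> ab): S => aSb => aabb
Accepted

1


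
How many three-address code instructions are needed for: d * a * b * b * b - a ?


Expression: d * a * b * b * b - a
Generating three-address code (respecting * over +/- precedence):
  Instruction 1: t1 = d * a
  Instruction 2: t2 = t1 * b
  Instruction 3: t3 = t2 * b
  Instruction 4: t4 = t3 * b
  Instruction 5: t5 = t4 - a
Total instructions: 5

5


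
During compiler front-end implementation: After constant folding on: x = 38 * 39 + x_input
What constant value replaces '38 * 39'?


Identifying constant sub-expression:
  Original: x = 38 * 39 + x_input
  38 and 39 are both compile-time constants
  Evaluating: 38 * 39 = 1482
  After folding: x = 1482 + x_input

1482


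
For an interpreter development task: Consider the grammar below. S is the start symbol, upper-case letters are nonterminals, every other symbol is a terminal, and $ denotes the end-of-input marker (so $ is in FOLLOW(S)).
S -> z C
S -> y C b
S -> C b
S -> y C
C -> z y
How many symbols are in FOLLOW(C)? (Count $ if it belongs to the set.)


S is the start symbol and does not occur in any rule body, so FOLLOW(S) = {$}.
Examining every occurrence of C in a rule body:
  S -> z C : C is at the right end -> add FOLLOW(S) = {$}
  S -> y C b : C is followed by terminal 'b' -> add 'b'
  S -> C b : C is followed by terminal 'b' -> add 'b' (already in the set)
  S -> y C : C is at the right end -> add FOLLOW(S) = {$} (already in the set)
  C -> z y : C does not occur in the body -> contributes nothing
FOLLOW(C) = {b, $}
Count: 2

2


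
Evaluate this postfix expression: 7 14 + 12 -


Processing tokens left to right:
Push 7, Push 14
Pop 7 and 14, compute 7 + 14 = 21, push 21
Push 12
Pop 21 and 12, compute 21 - 12 = 9, push 9
Stack result: 9

9


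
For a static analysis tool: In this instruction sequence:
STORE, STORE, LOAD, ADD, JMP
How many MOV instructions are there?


Scanning instruction sequence for MOV:
  Position 1: STORE
  Position 2: STORE
  Position 3: LOAD
  Position 4: ADD
  Position 5: JMP
Matches at positions: []
Total MOV count: 0

0


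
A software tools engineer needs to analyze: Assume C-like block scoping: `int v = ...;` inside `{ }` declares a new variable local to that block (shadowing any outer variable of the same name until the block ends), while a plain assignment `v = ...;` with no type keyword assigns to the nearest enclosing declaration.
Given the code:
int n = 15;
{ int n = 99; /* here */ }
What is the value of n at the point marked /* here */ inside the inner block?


Analyzing scoping rules:
Outer scope: declares n = 15
Inner block: 'int n = 99;' declares a NEW n that shadows the outer one
Inside the block the inner declaration is in scope -> 99
Result: 99

99


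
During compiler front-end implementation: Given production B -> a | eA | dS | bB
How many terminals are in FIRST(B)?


Production: B -> a | eA | dS | bB
Examining each alternative for leading terminals:
  B -> a : first terminal = 'a'
  B -> eA : first terminal = 'e'
  B -> dS : first terminal = 'd'
  B -> bB : first terminal = 'b'
FIRST(B) = {a, b, d, e}
Count: 4

4


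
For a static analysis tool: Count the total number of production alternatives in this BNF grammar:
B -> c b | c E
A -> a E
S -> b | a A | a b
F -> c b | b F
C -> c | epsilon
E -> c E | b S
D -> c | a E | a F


Counting alternatives per rule:
  B: 2 alternative(s)
  A: 1 alternative(s)
  S: 3 alternative(s)
  F: 2 alternative(s)
  C: 2 alternative(s)
  E: 2 alternative(s)
  D: 3 alternative(s)
Sum: 2 + 1 + 3 + 2 + 2 + 2 + 3 = 15

15


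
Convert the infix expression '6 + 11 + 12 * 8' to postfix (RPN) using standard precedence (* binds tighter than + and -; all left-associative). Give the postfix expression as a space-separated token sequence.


Applying the shunting-yard algorithm:
  Operand 6 -> output
  Push '+' onto operator stack -> op-stack: [+]
  Operand 11 -> output
  See '+' (prec 1); top '+' (prec 1) >= it -> pop '+' to output
  Push '+' onto operator stack -> op-stack: [+]
  Operand 12 -> output
  Push '*' onto operator stack -> op-stack: [+, *]
  Operand 8 -> output
  End of input: pop '*' to output
  End of input: pop '+' to output
Postfix result: 6 11 + 12 8 * +

6 11 + 12 8 * +


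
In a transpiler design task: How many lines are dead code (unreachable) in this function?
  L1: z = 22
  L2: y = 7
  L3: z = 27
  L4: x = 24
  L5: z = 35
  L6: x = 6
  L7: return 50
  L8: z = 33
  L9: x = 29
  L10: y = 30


Analyzing control flow:
  L1: reachable (before return)
  L2: reachable (before return)
  L3: reachable (before return)
  L4: reachable (before return)
  L5: reachable (before return)
  L6: reachable (before return)
  L7: reachable (return statement)
  L8: DEAD (after return at L7)
  L9: DEAD (after return at L7)
  L10: DEAD (after return at L7)
Return at L7, total lines = 10
Dead lines: L8 through L10
Count: 3

3


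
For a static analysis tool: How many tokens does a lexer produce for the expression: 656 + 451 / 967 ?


Scanning '656 + 451 / 967'
Token 1: '656' -> integer_literal
Token 2: '+' -> operator
Token 3: '451' -> integer_literal
Token 4: '/' -> operator
Token 5: '967' -> integer_literal
Total tokens: 5

5


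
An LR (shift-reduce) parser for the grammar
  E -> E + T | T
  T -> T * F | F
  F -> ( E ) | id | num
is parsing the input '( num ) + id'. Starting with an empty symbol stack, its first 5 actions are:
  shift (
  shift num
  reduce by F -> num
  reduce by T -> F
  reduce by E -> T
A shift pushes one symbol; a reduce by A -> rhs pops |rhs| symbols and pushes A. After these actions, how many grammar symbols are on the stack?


Tracking the symbol stack through each action:
  Action 1: shift '(' : push -> stack = [(] (size 1)
  Action 2: shift 'num' : push -> stack = [(, num] (size 2)
  Action 3: reduce by F -> num : pop 1, push F -> stack = [(, F] (size 2)
  Action 4: reduce by T -> F : pop 1, push T -> stack = [(, T] (size 2)
  Action 5: reduce by E -> T : pop 1, push E -> stack = [(, E] (size 2)
Final stack size: 2

2


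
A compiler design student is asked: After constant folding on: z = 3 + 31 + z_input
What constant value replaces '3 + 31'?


Identifying constant sub-expression:
  Original: z = 3 + 31 + z_input
  3 and 31 are both compile-time constants
  Evaluating: 3 + 31 = 34
  After folding: z = 34 + z_input

34


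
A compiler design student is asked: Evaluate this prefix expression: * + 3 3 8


Parsing prefix expression: * + 3 3 8
Step 1: Innermost operation '+ 3 3'
  3 + 3 = 6
Step 2: Outer operation '* [6] 8'
  6 * 8 = 48

48


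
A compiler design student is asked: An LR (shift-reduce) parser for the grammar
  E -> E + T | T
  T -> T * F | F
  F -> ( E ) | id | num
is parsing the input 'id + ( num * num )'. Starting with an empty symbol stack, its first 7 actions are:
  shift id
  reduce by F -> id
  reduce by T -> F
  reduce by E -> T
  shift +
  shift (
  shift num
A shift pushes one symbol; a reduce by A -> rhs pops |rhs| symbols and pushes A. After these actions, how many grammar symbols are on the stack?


Tracking the symbol stack through each action:
  Action 1: shift 'id' : push -> stack = [id] (size 1)
  Action 2: reduce by F -> id : pop 1, push F -> stack = [F] (size 1)
  Action 3: reduce by T -> F : pop 1, push T -> stack = [T] (size 1)
  Action 4: reduce by E -> T : pop 1, push E -> stack = [E] (size 1)
  Action 5: shift '+' : push -> stack = [E, +] (size 2)
  Action 6: shift '(' : push -> stack = [E, +, (] (size 3)
  Action 7: shift 'num' : push -> stack = [E, +, (, num] (size 4)
Final stack size: 4

4


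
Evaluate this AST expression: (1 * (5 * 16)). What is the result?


Expression: (1 * (5 * 16))
Evaluating step by step:
  5 * 16 = 80
  1 * 80 = 80
Result: 80

80


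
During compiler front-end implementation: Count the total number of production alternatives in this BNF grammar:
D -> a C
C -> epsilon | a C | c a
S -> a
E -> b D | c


Counting alternatives per rule:
  D: 1 alternative(s)
  C: 3 alternative(s)
  S: 1 alternative(s)
  E: 2 alternative(s)
Sum: 1 + 3 + 1 + 2 = 7

7


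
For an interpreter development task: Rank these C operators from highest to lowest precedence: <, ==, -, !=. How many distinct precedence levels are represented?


Looking up precedence for each operator:
  < -> precedence 4
  == -> precedence 3
  - -> precedence 5
  != -> precedence 3
Sorted highest to lowest: -, <, ==, !=
Distinct precedence values: [5, 4, 3]
Number of distinct levels: 3

3


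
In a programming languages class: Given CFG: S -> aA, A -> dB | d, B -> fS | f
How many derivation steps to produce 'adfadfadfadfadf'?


Grammar: S -> aA, A -> dB | d, B -> fS | f
Deriving 'adfadfadfadfadf':
Step 1: S -> aA => aA
Step 2: A -> dB => adB
Step 3: B -> fS => adfS
Step 4: S -> aA => adfaA
Step 5: A -> dB => adfadB
Step 6: B -> fS => adfadfS
Step 7: S -> aA => adfadfaA
Step 8: A -> dB => adfadfadB
Step 9: B -> fS => adfadfadfS
Step 10: S -> aA => adfadfadfaA
Step 11: A -> dB => adfadfadfadB
Step 12: B -> fS => adfadfadfadfS
Step 13: S -> aA => adfadfadfadfaA
Step 14: A -> dB => adfadfadfadfadB
Step 15: B -> f => adfadfadfadfadf
Total derivation steps: 15

15


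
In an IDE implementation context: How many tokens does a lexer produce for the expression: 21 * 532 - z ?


Scanning '21 * 532 - z'
Token 1: '21' -> integer_literal
Token 2: '*' -> operator
Token 3: '532' -> integer_literal
Token 4: '-' -> operator
Token 5: 'z' -> identifier
Total tokens: 5

5


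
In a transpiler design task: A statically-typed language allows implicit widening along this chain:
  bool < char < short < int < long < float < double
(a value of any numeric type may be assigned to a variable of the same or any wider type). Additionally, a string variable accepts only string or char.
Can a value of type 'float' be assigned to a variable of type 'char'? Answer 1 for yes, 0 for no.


Target variable type: char
Source value type: float
Numeric ranks: float=5, char=1
Widening allowed iff rank(source) <= rank(target): 5 <= 1? No
Result: 0

0


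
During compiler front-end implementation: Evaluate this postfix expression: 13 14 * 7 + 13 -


Processing tokens left to right:
Push 13, Push 14
Pop 13 and 14, compute 13 * 14 = 182, push 182
Push 7
Pop 182 and 7, compute 182 + 7 = 189, push 189
Push 13
Pop 189 and 13, compute 189 - 13 = 176, push 176
Stack result: 176

176


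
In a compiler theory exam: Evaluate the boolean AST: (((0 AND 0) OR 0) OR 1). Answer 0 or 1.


Step 1: Evaluate inner node
  0 AND 0 = 0
Step 2: Evaluate next node
  0 OR 0 = 0
Step 3: Evaluate root node
  0 OR 1 = 1

1


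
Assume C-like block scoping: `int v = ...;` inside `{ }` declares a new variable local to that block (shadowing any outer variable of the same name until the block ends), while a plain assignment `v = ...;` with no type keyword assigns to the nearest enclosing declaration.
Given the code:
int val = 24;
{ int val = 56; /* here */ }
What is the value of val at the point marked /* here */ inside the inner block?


Analyzing scoping rules:
Outer scope: declares val = 24
Inner block: 'int val = 56;' declares a NEW val that shadows the outer one
Inside the block the inner declaration is in scope -> 56
Result: 56

56


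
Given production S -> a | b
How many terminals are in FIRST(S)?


Production: S -> a | b
Examining each alternative for leading terminals:
  S -> a : first terminal = 'a'
  S -> b : first terminal = 'b'
FIRST(S) = {a, b}
Count: 2

2


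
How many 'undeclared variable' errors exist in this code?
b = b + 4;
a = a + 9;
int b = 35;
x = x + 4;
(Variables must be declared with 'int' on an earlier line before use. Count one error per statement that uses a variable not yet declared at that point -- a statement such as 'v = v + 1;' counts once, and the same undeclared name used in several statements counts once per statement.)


Scanning code line by line:
  Line 1: use 'b' -> ERROR (undeclared)
  Line 2: use 'a' -> ERROR (undeclared)
  Line 3: declare 'b' -> declared = ['b']
  Line 4: use 'x' -> ERROR (undeclared)
Total undeclared variable errors: 3

3


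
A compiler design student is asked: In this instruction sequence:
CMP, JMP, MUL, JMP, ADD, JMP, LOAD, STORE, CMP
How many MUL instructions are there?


Scanning instruction sequence for MUL:
  Position 1: CMP
  Position 2: JMP
  Position 3: MUL <- MATCH
  Position 4: JMP
  Position 5: ADD
  Position 6: JMP
  Position 7: LOAD
  Position 8: STORE
  Position 9: CMP
Matches at positions: [3]
Total MUL count: 1

1


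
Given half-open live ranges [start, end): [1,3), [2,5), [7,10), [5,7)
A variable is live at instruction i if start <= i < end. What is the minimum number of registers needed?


Live ranges:
  Var0: [1, 3)
  Var1: [2, 5)
  Var2: [7, 10)
  Var3: [5, 7)
Sweep-line events (position, delta, active):
  pos=1 start -> active=1
  pos=2 start -> active=2
  pos=3 end -> active=1
  pos=5 end -> active=0
  pos=5 start -> active=1
  pos=7 end -> active=0
  pos=7 start -> active=1
  pos=10 end -> active=0
Maximum simultaneous active: 2
Minimum registers needed: 2

2


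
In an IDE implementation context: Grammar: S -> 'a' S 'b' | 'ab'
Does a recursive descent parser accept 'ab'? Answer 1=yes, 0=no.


Grammar accepts strings of the form a^n b^n (n >= 1)
Word: 'ab'
Counting: 1 a's and 1 b's
Check: 1 == 1? Yes
Derivation (S -> aSb applied 0 time(s), then S -> ab): S => ab
Accepted

1


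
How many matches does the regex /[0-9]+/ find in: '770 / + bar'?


Pattern: /[0-9]+/ (int literals)
Input: '770 / + bar'
Scanning for matches:
  Match 1: '770'
Total matches: 1

1
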